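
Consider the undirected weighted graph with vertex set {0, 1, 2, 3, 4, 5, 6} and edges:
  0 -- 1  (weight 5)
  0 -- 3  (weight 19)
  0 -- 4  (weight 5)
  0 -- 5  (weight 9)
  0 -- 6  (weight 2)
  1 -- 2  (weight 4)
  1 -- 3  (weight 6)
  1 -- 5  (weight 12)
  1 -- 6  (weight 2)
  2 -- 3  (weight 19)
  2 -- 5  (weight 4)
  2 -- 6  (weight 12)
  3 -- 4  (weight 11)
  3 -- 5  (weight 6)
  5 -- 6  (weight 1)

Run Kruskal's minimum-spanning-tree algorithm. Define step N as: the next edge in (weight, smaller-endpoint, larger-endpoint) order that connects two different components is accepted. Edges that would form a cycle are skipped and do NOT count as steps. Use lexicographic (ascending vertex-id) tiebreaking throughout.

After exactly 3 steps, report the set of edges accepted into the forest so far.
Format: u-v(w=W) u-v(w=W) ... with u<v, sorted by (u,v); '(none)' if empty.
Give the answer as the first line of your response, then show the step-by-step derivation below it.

0-6(w=2) 1-6(w=2) 5-6(w=1)

step 1: add edge 5-6 (w=1); MST = {5-6(w=1)}
step 2: add edge 0-6 (w=2); MST = {0-6(w=2) 5-6(w=1)}
step 3: add edge 1-6 (w=2); MST = {0-6(w=2) 1-6(w=2) 5-6(w=1)}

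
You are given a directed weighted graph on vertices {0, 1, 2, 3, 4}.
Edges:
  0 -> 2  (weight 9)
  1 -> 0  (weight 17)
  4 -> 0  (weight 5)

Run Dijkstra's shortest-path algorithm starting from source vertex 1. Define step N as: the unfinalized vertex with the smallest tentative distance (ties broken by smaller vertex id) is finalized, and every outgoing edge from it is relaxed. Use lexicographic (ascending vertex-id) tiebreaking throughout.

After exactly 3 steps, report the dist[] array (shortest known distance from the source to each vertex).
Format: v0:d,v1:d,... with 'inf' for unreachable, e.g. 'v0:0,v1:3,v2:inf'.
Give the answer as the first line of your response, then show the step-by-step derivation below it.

v0:17,v1:0,v2:26,v3:inf,v4:inf

step 1: dist = v0:17,v1:0,v2:inf,v3:inf,v4:inf
step 2: dist = v0:17,v1:0,v2:26,v3:inf,v4:inf
step 3: dist = v0:17,v1:0,v2:26,v3:inf,v4:inf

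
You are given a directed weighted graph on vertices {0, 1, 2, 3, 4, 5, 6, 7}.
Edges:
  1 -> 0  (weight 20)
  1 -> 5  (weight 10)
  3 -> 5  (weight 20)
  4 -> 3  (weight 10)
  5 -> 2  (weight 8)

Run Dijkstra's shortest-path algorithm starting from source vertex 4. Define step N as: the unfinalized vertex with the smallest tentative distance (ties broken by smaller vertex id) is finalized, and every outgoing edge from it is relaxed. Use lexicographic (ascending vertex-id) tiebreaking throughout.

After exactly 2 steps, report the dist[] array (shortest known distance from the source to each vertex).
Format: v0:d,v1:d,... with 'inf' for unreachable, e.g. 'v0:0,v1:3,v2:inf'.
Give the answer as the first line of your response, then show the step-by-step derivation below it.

v0:inf,v1:inf,v2:inf,v3:10,v4:0,v5:30,v6:inf,v7:inf

step 1: dist = v0:inf,v1:inf,v2:inf,v3:10,v4:0,v5:inf,v6:inf,v7:inf
step 2: dist = v0:inf,v1:inf,v2:inf,v3:10,v4:0,v5:30,v6:inf,v7:inf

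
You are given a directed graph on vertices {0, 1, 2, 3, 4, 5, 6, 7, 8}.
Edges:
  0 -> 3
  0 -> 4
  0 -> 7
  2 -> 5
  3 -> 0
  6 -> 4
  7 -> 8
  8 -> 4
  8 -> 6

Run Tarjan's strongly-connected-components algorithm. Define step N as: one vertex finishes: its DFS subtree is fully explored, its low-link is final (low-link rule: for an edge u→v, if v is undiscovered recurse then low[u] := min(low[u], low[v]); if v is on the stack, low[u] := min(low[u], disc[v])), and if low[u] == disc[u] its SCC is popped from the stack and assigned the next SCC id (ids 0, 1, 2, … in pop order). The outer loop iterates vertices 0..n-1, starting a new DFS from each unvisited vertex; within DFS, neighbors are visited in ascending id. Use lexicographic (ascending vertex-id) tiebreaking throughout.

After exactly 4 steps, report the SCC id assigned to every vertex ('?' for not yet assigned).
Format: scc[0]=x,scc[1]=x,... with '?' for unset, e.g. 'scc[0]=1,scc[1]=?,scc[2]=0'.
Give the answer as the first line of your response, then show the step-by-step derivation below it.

scc[0]=?,scc[1]=?,scc[2]=?,scc[3]=?,scc[4]=0,scc[5]=?,scc[6]=1,scc[7]=?,scc[8]=2

step 1: low=(low[0]=0,low[1]=?,low[2]=?,low[3]=0,low[4]=?,low[5]=?,low[6]=?,low[7]=?,low[8]=?); scc=(scc[0]=?,scc[1]=?,scc[2]=?,scc[3]=?,scc[4]=?,scc[5]=?,scc[6]=?,scc[7]=?,scc[8]=?)
step 2: low=(low[0]=0,low[1]=?,low[2]=?,low[3]=0,low[4]=2,low[5]=?,low[6]=?,low[7]=?,low[8]=?); scc=(scc[0]=?,scc[1]=?,scc[2]=?,scc[3]=?,scc[4]=0,scc[5]=?,scc[6]=?,scc[7]=?,scc[8]=?)
step 3: low=(low[0]=0,low[1]=?,low[2]=?,low[3]=0,low[4]=2,low[5]=?,low[6]=5,low[7]=3,low[8]=4); scc=(scc[0]=?,scc[1]=?,scc[2]=?,scc[3]=?,scc[4]=0,scc[5]=?,scc[6]=1,scc[7]=?,scc[8]=?)
step 4: low=(low[0]=0,low[1]=?,low[2]=?,low[3]=0,low[4]=2,low[5]=?,low[6]=5,low[7]=3,low[8]=4); scc=(scc[0]=?,scc[1]=?,scc[2]=?,scc[3]=?,scc[4]=0,scc[5]=?,scc[6]=1,scc[7]=?,scc[8]=2)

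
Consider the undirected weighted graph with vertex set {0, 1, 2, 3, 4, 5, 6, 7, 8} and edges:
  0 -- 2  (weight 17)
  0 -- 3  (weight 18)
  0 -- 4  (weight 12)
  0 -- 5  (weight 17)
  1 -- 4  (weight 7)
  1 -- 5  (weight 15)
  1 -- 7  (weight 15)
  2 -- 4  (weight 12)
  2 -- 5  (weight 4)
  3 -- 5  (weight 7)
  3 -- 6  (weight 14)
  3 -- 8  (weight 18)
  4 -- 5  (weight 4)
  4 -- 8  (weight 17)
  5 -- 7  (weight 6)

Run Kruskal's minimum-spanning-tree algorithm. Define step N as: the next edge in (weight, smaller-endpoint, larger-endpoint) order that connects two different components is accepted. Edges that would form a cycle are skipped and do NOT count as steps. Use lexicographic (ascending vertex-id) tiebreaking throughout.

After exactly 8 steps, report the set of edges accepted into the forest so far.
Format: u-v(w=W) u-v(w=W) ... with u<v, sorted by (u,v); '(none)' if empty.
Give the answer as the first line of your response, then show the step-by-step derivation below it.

0-4(w=12) 1-4(w=7) 2-5(w=4) 3-5(w=7) 3-6(w=14) 4-5(w=4) 4-8(w=17) 5-7(w=6)

step 1: add edge 2-5 (w=4); MST = {2-5(w=4)}
step 2: add edge 4-5 (w=4); MST = {2-5(w=4) 4-5(w=4)}
step 3: add edge 5-7 (w=6); MST = {2-5(w=4) 4-5(w=4) 5-7(w=6)}
step 4: add edge 1-4 (w=7); MST = {1-4(w=7) 2-5(w=4) 4-5(w=4) 5-7(w=6)}
step 5: add edge 3-5 (w=7); MST = {1-4(w=7) 2-5(w=4) 3-5(w=7) 4-5(w=4) 5-7(w=6)}
step 6: add edge 0-4 (w=12); MST = {0-4(w=12) 1-4(w=7) 2-5(w=4) 3-5(w=7) 4-5(w=4) 5-7(w=6)}
step 7: add edge 3-6 (w=14); MST = {0-4(w=12) 1-4(w=7) 2-5(w=4) 3-5(w=7) 3-6(w=14) 4-5(w=4) 5-7(w=6)}
step 8: add edge 4-8 (w=17); MST = {0-4(w=12) 1-4(w=7) 2-5(w=4) 3-5(w=7) 3-6(w=14) 4-5(w=4) 4-8(w=17) 5-7(w=6)}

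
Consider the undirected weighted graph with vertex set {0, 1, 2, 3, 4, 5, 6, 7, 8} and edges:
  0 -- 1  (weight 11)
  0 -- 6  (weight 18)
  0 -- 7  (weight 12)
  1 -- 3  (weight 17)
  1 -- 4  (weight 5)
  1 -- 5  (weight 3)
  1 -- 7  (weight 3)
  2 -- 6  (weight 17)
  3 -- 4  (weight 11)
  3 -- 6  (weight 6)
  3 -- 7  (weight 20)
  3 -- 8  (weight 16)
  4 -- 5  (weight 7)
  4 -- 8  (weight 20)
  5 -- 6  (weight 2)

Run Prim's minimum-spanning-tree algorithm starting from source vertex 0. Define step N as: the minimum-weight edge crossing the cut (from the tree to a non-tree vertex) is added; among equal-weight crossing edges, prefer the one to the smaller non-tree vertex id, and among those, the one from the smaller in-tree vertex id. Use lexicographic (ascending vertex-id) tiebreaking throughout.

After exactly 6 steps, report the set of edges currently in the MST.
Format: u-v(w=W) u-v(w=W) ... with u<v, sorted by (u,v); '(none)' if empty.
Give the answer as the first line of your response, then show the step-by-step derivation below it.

0-1(w=11) 1-4(w=5) 1-5(w=3) 1-7(w=3) 3-6(w=6) 5-6(w=2)

step 1: add edge 0-1 (w=11); MST = {0-1(w=11)}
step 2: add edge 1-5 (w=3); MST = {0-1(w=11) 1-5(w=3)}
step 3: add edge 5-6 (w=2); MST = {0-1(w=11) 1-5(w=3) 5-6(w=2)}
step 4: add edge 1-7 (w=3); MST = {0-1(w=11) 1-5(w=3) 1-7(w=3) 5-6(w=2)}
step 5: add edge 1-4 (w=5); MST = {0-1(w=11) 1-4(w=5) 1-5(w=3) 1-7(w=3) 5-6(w=2)}
step 6: add edge 3-6 (w=6); MST = {0-1(w=11) 1-4(w=5) 1-5(w=3) 1-7(w=3) 3-6(w=6) 5-6(w=2)}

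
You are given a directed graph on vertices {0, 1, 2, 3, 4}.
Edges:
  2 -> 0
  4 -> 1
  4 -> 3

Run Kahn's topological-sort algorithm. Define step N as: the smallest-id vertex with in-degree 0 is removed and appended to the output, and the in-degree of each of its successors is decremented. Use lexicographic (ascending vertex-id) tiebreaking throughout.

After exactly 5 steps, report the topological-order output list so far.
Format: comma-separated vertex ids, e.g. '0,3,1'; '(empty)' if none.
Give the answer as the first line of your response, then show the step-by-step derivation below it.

2,0,4,1,3

step 1: output 2; order=[2]; indeg=(0,1,0,1,0)
step 2: output 0; order=[2,0]; indeg=(0,1,0,1,0)
step 3: output 4; order=[2,0,4]; indeg=(0,0,0,0,0)
step 4: output 1; order=[2,0,4,1]; indeg=(0,0,0,0,0)
step 5: output 3; order=[2,0,4,1,3]; indeg=(0,0,0,0,0)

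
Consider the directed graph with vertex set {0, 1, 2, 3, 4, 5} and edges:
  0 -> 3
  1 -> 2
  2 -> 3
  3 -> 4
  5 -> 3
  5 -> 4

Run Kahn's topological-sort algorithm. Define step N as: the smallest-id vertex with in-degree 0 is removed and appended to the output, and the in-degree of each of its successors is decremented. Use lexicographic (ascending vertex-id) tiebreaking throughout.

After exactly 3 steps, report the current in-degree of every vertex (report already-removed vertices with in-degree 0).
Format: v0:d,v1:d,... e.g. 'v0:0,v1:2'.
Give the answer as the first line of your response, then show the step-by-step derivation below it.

v0:0,v1:0,v2:0,v3:1,v4:2,v5:0

step 1: output 0; order=[0]; indeg=(0,0,1,2,2,0)
step 2: output 1; order=[0,1]; indeg=(0,0,0,2,2,0)
step 3: output 2; order=[0,1,2]; indeg=(0,0,0,1,2,0)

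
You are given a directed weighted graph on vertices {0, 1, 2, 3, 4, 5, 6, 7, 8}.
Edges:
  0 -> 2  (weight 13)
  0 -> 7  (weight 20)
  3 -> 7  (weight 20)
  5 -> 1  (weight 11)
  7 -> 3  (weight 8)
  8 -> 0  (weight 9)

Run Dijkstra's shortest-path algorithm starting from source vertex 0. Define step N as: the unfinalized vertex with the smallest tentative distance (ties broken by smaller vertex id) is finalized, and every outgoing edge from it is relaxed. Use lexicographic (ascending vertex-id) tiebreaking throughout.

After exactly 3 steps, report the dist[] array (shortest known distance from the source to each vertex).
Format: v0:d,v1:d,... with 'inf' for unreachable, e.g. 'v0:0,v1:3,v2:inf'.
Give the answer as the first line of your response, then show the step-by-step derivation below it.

v0:0,v1:inf,v2:13,v3:28,v4:inf,v5:inf,v6:inf,v7:20,v8:inf

step 1: dist = v0:0,v1:inf,v2:13,v3:inf,v4:inf,v5:inf,v6:inf,v7:20,v8:inf
step 2: dist = v0:0,v1:inf,v2:13,v3:inf,v4:inf,v5:inf,v6:inf,v7:20,v8:inf
step 3: dist = v0:0,v1:inf,v2:13,v3:28,v4:inf,v5:inf,v6:inf,v7:20,v8:inf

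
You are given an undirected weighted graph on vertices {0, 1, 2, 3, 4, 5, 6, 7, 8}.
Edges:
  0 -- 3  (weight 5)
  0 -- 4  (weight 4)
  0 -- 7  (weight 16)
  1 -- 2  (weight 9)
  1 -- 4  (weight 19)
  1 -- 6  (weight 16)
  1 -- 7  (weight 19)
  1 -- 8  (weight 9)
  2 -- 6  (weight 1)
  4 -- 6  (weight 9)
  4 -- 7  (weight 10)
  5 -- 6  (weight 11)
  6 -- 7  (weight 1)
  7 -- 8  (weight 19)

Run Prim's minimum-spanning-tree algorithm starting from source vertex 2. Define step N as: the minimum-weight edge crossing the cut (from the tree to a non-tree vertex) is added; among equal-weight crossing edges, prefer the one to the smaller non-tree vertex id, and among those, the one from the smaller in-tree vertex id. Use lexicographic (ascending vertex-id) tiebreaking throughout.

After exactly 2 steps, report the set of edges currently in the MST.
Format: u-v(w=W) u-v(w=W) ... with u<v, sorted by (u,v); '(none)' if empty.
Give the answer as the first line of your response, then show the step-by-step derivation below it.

2-6(w=1) 6-7(w=1)

step 1: add edge 2-6 (w=1); MST = {2-6(w=1)}
step 2: add edge 6-7 (w=1); MST = {2-6(w=1) 6-7(w=1)}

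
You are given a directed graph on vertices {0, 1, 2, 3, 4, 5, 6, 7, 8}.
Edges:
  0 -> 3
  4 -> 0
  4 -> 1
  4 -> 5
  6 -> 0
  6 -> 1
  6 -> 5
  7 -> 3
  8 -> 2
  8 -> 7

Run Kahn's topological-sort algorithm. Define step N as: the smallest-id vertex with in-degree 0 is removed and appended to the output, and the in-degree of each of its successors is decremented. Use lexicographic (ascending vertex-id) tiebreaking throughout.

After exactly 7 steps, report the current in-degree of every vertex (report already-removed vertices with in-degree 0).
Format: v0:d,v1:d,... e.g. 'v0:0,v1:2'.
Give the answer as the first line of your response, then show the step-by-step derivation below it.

v0:0,v1:0,v2:0,v3:1,v4:0,v5:0,v6:0,v7:0,v8:0

step 1: output 4; order=[4]; indeg=(1,1,1,2,0,1,0,1,0)
step 2: output 6; order=[4,6]; indeg=(0,0,1,2,0,0,0,1,0)
step 3: output 0; order=[4,6,0]; indeg=(0,0,1,1,0,0,0,1,0)
step 4: output 1; order=[4,6,0,1]; indeg=(0,0,1,1,0,0,0,1,0)
step 5: output 5; order=[4,6,0,1,5]; indeg=(0,0,1,1,0,0,0,1,0)
step 6: output 8; order=[4,6,0,1,5,8]; indeg=(0,0,0,1,0,0,0,0,0)
step 7: output 2; order=[4,6,0,1,5,8,2]; indeg=(0,0,0,1,0,0,0,0,0)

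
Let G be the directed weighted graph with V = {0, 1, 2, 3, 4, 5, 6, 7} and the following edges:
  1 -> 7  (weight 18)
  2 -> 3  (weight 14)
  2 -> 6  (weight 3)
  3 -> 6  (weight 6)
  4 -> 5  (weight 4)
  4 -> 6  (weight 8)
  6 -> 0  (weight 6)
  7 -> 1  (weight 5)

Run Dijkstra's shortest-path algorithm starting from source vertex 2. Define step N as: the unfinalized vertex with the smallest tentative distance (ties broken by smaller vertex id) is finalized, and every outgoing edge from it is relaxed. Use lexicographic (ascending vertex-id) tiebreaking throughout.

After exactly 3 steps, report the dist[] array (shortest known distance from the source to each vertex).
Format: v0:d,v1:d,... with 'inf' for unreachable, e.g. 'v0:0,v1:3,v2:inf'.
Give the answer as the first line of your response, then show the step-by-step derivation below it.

v0:9,v1:inf,v2:0,v3:14,v4:inf,v5:inf,v6:3,v7:inf

step 1: dist = v0:inf,v1:inf,v2:0,v3:14,v4:inf,v5:inf,v6:3,v7:inf
step 2: dist = v0:9,v1:inf,v2:0,v3:14,v4:inf,v5:inf,v6:3,v7:inf
step 3: dist = v0:9,v1:inf,v2:0,v3:14,v4:inf,v5:inf,v6:3,v7:inf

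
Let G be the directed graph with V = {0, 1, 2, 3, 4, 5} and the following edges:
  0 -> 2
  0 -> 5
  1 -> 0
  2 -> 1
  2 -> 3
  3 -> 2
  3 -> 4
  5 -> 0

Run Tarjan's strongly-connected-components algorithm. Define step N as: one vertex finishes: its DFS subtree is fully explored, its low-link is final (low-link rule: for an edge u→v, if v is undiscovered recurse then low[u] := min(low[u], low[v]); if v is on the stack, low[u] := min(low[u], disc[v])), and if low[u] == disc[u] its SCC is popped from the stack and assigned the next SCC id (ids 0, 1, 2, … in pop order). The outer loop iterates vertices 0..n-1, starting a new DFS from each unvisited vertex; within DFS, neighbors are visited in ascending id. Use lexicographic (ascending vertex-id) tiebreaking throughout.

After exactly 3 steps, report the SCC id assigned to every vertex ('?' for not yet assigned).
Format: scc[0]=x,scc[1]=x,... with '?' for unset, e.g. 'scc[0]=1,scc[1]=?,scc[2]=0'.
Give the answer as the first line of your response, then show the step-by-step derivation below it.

scc[0]=?,scc[1]=?,scc[2]=?,scc[3]=?,scc[4]=0,scc[5]=?

step 1: low=(low[0]=0,low[1]=0,low[2]=1,low[3]=?,low[4]=?,low[5]=?); scc=(scc[0]=?,scc[1]=?,scc[2]=?,scc[3]=?,scc[4]=?,scc[5]=?)
step 2: low=(low[0]=0,low[1]=0,low[2]=0,low[3]=1,low[4]=4,low[5]=?); scc=(scc[0]=?,scc[1]=?,scc[2]=?,scc[3]=?,scc[4]=0,scc[5]=?)
step 3: low=(low[0]=0,low[1]=0,low[2]=0,low[3]=1,low[4]=4,low[5]=?); scc=(scc[0]=?,scc[1]=?,scc[2]=?,scc[3]=?,scc[4]=0,scc[5]=?)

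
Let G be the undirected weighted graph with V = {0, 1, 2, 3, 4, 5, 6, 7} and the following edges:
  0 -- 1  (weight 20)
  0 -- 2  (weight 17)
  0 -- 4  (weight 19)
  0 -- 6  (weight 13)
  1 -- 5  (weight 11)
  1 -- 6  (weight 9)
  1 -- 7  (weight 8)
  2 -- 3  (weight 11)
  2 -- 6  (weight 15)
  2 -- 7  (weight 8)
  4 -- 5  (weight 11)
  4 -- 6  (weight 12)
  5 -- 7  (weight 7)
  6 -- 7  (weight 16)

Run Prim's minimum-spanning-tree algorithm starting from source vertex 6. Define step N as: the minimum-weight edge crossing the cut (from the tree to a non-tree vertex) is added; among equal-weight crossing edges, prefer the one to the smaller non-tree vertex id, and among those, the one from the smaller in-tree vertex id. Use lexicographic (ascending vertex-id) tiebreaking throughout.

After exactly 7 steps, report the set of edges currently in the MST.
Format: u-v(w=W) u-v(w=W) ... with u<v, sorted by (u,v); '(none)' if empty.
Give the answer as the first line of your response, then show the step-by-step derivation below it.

0-6(w=13) 1-6(w=9) 1-7(w=8) 2-3(w=11) 2-7(w=8) 4-5(w=11) 5-7(w=7)

step 1: add edge 1-6 (w=9); MST = {1-6(w=9)}
step 2: add edge 1-7 (w=8); MST = {1-6(w=9) 1-7(w=8)}
step 3: add edge 5-7 (w=7); MST = {1-6(w=9) 1-7(w=8) 5-7(w=7)}
step 4: add edge 2-7 (w=8); MST = {1-6(w=9) 1-7(w=8) 2-7(w=8) 5-7(w=7)}
step 5: add edge 2-3 (w=11); MST = {1-6(w=9) 1-7(w=8) 2-3(w=11) 2-7(w=8) 5-7(w=7)}
step 6: add edge 4-5 (w=11); MST = {1-6(w=9) 1-7(w=8) 2-3(w=11) 2-7(w=8) 4-5(w=11) 5-7(w=7)}
step 7: add edge 0-6 (w=13); MST = {0-6(w=13) 1-6(w=9) 1-7(w=8) 2-3(w=11) 2-7(w=8) 4-5(w=11) 5-7(w=7)}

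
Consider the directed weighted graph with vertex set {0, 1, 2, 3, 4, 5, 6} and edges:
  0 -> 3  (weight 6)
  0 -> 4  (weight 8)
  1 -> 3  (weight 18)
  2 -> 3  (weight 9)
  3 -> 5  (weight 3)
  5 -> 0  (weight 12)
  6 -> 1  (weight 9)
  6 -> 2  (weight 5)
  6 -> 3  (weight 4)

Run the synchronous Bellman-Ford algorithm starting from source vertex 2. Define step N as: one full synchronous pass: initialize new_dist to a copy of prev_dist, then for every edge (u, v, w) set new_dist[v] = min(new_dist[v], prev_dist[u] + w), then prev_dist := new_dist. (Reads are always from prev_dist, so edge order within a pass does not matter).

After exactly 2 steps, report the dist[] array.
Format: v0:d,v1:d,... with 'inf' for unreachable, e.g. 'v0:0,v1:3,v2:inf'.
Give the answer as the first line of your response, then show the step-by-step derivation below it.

v0:inf,v1:inf,v2:0,v3:9,v4:inf,v5:12,v6:inf

step 1: dist = v0:inf,v1:inf,v2:0,v3:9,v4:inf,v5:inf,v6:inf
step 2: dist = v0:inf,v1:inf,v2:0,v3:9,v4:inf,v5:12,v6:inf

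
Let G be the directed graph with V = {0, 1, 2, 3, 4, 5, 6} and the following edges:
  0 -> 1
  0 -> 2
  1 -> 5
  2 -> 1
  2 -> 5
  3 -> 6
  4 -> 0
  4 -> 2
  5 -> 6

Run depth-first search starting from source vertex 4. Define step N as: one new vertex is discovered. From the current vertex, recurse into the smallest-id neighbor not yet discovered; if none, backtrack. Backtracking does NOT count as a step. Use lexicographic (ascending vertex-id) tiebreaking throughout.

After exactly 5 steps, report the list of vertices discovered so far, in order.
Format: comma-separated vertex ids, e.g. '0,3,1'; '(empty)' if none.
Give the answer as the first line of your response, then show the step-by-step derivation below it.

4,0,1,5,6

step 1: discover 4; path=4; order=4
step 2: discover 0; path=4>0; order=4,0
step 3: discover 1; path=4>0>1; order=4,0,1
step 4: discover 5; path=4>0>1>5; order=4,0,1,5
step 5: discover 6; path=4>0>1>5>6; order=4,0,1,5,6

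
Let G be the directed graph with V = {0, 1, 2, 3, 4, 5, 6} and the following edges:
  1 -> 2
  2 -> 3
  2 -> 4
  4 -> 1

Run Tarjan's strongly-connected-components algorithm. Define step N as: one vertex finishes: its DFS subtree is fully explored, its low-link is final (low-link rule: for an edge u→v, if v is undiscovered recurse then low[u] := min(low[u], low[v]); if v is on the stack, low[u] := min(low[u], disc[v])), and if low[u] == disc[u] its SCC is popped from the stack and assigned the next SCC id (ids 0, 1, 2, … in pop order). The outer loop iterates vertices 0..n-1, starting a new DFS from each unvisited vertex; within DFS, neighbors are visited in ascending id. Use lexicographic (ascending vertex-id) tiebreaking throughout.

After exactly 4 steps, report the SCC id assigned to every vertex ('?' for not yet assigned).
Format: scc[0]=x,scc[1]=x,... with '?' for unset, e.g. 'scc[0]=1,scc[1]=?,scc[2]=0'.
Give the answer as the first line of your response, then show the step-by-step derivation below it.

scc[0]=0,scc[1]=?,scc[2]=?,scc[3]=1,scc[4]=?,scc[5]=?,scc[6]=?

step 1: low=(low[0]=0,low[1]=?,low[2]=?,low[3]=?,low[4]=?,low[5]=?,low[6]=?); scc=(scc[0]=0,scc[1]=?,scc[2]=?,scc[3]=?,scc[4]=?,scc[5]=?,scc[6]=?)
step 2: low=(low[0]=0,low[1]=1,low[2]=2,low[3]=3,low[4]=?,low[5]=?,low[6]=?); scc=(scc[0]=0,scc[1]=?,scc[2]=?,scc[3]=1,scc[4]=?,scc[5]=?,scc[6]=?)
step 3: low=(low[0]=0,low[1]=1,low[2]=2,low[3]=3,low[4]=1,low[5]=?,low[6]=?); scc=(scc[0]=0,scc[1]=?,scc[2]=?,scc[3]=1,scc[4]=?,scc[5]=?,scc[6]=?)
step 4: low=(low[0]=0,low[1]=1,low[2]=1,low[3]=3,low[4]=1,low[5]=?,low[6]=?); scc=(scc[0]=0,scc[1]=?,scc[2]=?,scc[3]=1,scc[4]=?,scc[5]=?,scc[6]=?)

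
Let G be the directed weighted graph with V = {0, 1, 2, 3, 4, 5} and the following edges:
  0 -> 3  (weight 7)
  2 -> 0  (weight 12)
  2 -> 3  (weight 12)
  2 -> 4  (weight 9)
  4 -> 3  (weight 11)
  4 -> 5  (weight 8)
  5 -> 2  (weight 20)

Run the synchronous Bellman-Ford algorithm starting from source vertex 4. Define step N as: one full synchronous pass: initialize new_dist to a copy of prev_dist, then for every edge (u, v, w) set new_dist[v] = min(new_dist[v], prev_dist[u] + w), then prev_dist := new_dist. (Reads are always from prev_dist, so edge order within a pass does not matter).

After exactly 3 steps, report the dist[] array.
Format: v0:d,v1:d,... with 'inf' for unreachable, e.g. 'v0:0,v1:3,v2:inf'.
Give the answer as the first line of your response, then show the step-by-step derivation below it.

v0:40,v1:inf,v2:28,v3:11,v4:0,v5:8

step 1: dist = v0:inf,v1:inf,v2:inf,v3:11,v4:0,v5:8
step 2: dist = v0:inf,v1:inf,v2:28,v3:11,v4:0,v5:8
step 3: dist = v0:40,v1:inf,v2:28,v3:11,v4:0,v5:8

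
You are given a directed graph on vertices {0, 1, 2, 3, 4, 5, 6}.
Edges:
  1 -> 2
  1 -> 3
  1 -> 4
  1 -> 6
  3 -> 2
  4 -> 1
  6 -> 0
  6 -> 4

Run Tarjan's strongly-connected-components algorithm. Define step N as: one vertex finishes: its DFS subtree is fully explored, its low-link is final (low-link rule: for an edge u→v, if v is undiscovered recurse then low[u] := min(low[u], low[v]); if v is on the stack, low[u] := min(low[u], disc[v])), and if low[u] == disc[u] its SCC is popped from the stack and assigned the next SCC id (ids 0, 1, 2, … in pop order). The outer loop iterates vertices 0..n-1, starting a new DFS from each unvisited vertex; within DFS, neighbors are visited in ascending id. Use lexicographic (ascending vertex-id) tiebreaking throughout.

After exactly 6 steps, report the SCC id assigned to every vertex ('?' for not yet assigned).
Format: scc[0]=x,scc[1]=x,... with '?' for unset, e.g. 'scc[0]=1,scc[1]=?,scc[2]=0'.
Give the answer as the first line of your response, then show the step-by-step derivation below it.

scc[0]=0,scc[1]=3,scc[2]=1,scc[3]=2,scc[4]=3,scc[5]=?,scc[6]=3

step 1: low=(low[0]=0,low[1]=?,low[2]=?,low[3]=?,low[4]=?,low[5]=?,low[6]=?); scc=(scc[0]=0,scc[1]=?,scc[2]=?,scc[3]=?,scc[4]=?,scc[5]=?,scc[6]=?)
step 2: low=(low[0]=0,low[1]=1,low[2]=2,low[3]=?,low[4]=?,low[5]=?,low[6]=?); scc=(scc[0]=0,scc[1]=?,scc[2]=1,scc[3]=?,scc[4]=?,scc[5]=?,scc[6]=?)
step 3: low=(low[0]=0,low[1]=1,low[2]=2,low[3]=3,low[4]=?,low[5]=?,low[6]=?); scc=(scc[0]=0,scc[1]=?,scc[2]=1,scc[3]=2,scc[4]=?,scc[5]=?,scc[6]=?)
step 4: low=(low[0]=0,low[1]=1,low[2]=2,low[3]=3,low[4]=1,low[5]=?,low[6]=?); scc=(scc[0]=0,scc[1]=?,scc[2]=1,scc[3]=2,scc[4]=?,scc[5]=?,scc[6]=?)
step 5: low=(low[0]=0,low[1]=1,low[2]=2,low[3]=3,low[4]=1,low[5]=?,low[6]=4); scc=(scc[0]=0,scc[1]=?,scc[2]=1,scc[3]=2,scc[4]=?,scc[5]=?,scc[6]=?)
step 6: low=(low[0]=0,low[1]=1,low[2]=2,low[3]=3,low[4]=1,low[5]=?,low[6]=4); scc=(scc[0]=0,scc[1]=3,scc[2]=1,scc[3]=2,scc[4]=3,scc[5]=?,scc[6]=3)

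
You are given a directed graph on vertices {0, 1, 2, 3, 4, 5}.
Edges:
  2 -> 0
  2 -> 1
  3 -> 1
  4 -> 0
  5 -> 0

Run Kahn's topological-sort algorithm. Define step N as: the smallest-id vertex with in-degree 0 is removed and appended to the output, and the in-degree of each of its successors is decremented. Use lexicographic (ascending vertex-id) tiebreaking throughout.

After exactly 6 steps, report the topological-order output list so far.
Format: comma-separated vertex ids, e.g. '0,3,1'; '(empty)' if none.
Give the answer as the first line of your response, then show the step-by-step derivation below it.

2,3,1,4,5,0

step 1: output 2; order=[2]; indeg=(2,1,0,0,0,0)
step 2: output 3; order=[2,3]; indeg=(2,0,0,0,0,0)
step 3: output 1; order=[2,3,1]; indeg=(2,0,0,0,0,0)
step 4: output 4; order=[2,3,1,4]; indeg=(1,0,0,0,0,0)
step 5: output 5; order=[2,3,1,4,5]; indeg=(0,0,0,0,0,0)
step 6: output 0; order=[2,3,1,4,5,0]; indeg=(0,0,0,0,0,0)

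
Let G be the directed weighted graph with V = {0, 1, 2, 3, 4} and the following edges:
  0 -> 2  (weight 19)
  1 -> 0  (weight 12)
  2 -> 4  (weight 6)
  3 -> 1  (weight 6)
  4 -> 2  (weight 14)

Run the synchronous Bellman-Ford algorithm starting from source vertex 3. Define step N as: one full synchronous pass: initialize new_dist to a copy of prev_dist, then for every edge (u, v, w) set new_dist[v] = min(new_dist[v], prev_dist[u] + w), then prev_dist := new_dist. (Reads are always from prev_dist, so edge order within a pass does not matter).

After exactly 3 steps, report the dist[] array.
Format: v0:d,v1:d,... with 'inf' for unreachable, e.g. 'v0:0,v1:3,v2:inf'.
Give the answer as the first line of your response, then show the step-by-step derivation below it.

v0:18,v1:6,v2:37,v3:0,v4:inf

step 1: dist = v0:inf,v1:6,v2:inf,v3:0,v4:inf
step 2: dist = v0:18,v1:6,v2:inf,v3:0,v4:inf
step 3: dist = v0:18,v1:6,v2:37,v3:0,v4:inf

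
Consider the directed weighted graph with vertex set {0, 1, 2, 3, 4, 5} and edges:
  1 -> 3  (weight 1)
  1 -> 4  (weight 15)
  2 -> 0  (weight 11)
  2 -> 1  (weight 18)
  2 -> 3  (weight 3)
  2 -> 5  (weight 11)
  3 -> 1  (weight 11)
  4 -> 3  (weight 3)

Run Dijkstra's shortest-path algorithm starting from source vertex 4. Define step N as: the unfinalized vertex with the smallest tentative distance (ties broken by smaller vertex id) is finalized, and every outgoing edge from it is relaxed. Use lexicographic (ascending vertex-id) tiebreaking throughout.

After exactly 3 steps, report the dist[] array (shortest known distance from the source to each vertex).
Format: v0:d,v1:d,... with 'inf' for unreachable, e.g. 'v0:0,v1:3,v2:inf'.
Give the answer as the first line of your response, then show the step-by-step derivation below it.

v0:inf,v1:14,v2:inf,v3:3,v4:0,v5:inf

step 1: dist = v0:inf,v1:inf,v2:inf,v3:3,v4:0,v5:inf
step 2: dist = v0:inf,v1:14,v2:inf,v3:3,v4:0,v5:inf
step 3: dist = v0:inf,v1:14,v2:inf,v3:3,v4:0,v5:inf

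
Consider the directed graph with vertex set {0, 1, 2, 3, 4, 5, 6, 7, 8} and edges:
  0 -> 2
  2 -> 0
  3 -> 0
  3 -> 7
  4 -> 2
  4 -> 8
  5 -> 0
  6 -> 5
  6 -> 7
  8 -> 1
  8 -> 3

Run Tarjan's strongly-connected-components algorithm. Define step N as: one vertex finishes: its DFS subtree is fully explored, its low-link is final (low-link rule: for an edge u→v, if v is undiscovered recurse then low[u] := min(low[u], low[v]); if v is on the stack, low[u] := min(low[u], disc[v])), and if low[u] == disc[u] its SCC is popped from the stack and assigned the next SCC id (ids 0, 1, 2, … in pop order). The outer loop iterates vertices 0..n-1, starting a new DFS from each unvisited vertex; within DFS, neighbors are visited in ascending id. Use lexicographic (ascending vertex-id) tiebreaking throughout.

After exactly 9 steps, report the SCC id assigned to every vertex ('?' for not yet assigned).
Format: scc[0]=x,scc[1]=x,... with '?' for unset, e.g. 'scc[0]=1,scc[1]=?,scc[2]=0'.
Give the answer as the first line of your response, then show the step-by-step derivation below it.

scc[0]=0,scc[1]=1,scc[2]=0,scc[3]=3,scc[4]=5,scc[5]=6,scc[6]=7,scc[7]=2,scc[8]=4

step 1: low=(low[0]=0,low[1]=?,low[2]=0,low[3]=?,low[4]=?,low[5]=?,low[6]=?,low[7]=?,low[8]=?); scc=(scc[0]=?,scc[1]=?,scc[2]=?,scc[3]=?,scc[4]=?,scc[5]=?,scc[6]=?,scc[7]=?,scc[8]=?)
step 2: low=(low[0]=0,low[1]=?,low[2]=0,low[3]=?,low[4]=?,low[5]=?,low[6]=?,low[7]=?,low[8]=?); scc=(scc[0]=0,scc[1]=?,scc[2]=0,scc[3]=?,scc[4]=?,scc[5]=?,scc[6]=?,scc[7]=?,scc[8]=?)
step 3: low=(low[0]=0,low[1]=2,low[2]=0,low[3]=?,low[4]=?,low[5]=?,low[6]=?,low[7]=?,low[8]=?); scc=(scc[0]=0,scc[1]=1,scc[2]=0,scc[3]=?,scc[4]=?,scc[5]=?,scc[6]=?,scc[7]=?,scc[8]=?)
step 4: low=(low[0]=0,low[1]=2,low[2]=0,low[3]=3,low[4]=?,low[5]=?,low[6]=?,low[7]=4,low[8]=?); scc=(scc[0]=0,scc[1]=1,scc[2]=0,scc[3]=?,scc[4]=?,scc[5]=?,scc[6]=?,scc[7]=2,scc[8]=?)
step 5: low=(low[0]=0,low[1]=2,low[2]=0,low[3]=3,low[4]=?,low[5]=?,low[6]=?,low[7]=4,low[8]=?); scc=(scc[0]=0,scc[1]=1,scc[2]=0,scc[3]=3,scc[4]=?,scc[5]=?,scc[6]=?,scc[7]=2,scc[8]=?)
step 6: low=(low[0]=0,low[1]=2,low[2]=0,low[3]=3,low[4]=5,low[5]=?,low[6]=?,low[7]=4,low[8]=6); scc=(scc[0]=0,scc[1]=1,scc[2]=0,scc[3]=3,scc[4]=?,scc[5]=?,scc[6]=?,scc[7]=2,scc[8]=4)
step 7: low=(low[0]=0,low[1]=2,low[2]=0,low[3]=3,low[4]=5,low[5]=?,low[6]=?,low[7]=4,low[8]=6); scc=(scc[0]=0,scc[1]=1,scc[2]=0,scc[3]=3,scc[4]=5,scc[5]=?,scc[6]=?,scc[7]=2,scc[8]=4)
step 8: low=(low[0]=0,low[1]=2,low[2]=0,low[3]=3,low[4]=5,low[5]=7,low[6]=?,low[7]=4,low[8]=6); scc=(scc[0]=0,scc[1]=1,scc[2]=0,scc[3]=3,scc[4]=5,scc[5]=6,scc[6]=?,scc[7]=2,scc[8]=4)
step 9: low=(low[0]=0,low[1]=2,low[2]=0,low[3]=3,low[4]=5,low[5]=7,low[6]=8,low[7]=4,low[8]=6); scc=(scc[0]=0,scc[1]=1,scc[2]=0,scc[3]=3,scc[4]=5,scc[5]=6,scc[6]=7,scc[7]=2,scc[8]=4)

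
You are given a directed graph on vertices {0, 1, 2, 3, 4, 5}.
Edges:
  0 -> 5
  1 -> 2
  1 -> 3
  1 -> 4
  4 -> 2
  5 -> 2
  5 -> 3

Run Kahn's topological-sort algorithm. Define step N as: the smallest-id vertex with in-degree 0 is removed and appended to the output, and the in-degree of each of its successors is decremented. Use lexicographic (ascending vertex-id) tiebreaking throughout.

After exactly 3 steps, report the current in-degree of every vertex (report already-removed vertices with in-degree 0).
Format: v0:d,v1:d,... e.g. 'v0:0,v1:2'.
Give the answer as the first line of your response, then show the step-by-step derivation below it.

v0:0,v1:0,v2:1,v3:1,v4:0,v5:0

step 1: output 0; order=[0]; indeg=(0,0,3,2,1,0)
step 2: output 1; order=[0,1]; indeg=(0,0,2,1,0,0)
step 3: output 4; order=[0,1,4]; indeg=(0,0,1,1,0,0)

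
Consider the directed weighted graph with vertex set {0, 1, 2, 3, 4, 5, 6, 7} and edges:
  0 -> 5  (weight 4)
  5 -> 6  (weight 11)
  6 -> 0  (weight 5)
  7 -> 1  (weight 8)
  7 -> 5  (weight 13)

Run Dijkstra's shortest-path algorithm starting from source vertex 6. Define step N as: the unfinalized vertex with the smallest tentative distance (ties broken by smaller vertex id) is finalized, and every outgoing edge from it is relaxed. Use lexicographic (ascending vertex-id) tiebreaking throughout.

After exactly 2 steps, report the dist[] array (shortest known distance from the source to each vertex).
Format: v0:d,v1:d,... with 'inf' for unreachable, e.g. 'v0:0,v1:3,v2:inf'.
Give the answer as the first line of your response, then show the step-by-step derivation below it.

v0:5,v1:inf,v2:inf,v3:inf,v4:inf,v5:9,v6:0,v7:inf

step 1: dist = v0:5,v1:inf,v2:inf,v3:inf,v4:inf,v5:inf,v6:0,v7:inf
step 2: dist = v0:5,v1:inf,v2:inf,v3:inf,v4:inf,v5:9,v6:0,v7:inf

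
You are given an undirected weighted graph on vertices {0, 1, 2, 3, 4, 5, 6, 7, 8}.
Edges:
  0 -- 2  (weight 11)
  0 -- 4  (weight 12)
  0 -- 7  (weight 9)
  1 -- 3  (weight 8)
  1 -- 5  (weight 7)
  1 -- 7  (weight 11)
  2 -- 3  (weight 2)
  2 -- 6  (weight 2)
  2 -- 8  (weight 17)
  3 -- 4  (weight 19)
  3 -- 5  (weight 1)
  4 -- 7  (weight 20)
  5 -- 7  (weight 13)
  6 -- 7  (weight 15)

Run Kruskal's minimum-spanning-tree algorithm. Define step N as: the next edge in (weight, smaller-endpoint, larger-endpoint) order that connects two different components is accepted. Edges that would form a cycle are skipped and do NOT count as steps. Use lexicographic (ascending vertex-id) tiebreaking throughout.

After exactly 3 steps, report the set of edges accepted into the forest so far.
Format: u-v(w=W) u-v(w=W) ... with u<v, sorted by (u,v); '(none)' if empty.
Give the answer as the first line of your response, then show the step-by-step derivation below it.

2-3(w=2) 2-6(w=2) 3-5(w=1)

step 1: add edge 3-5 (w=1); MST = {3-5(w=1)}
step 2: add edge 2-3 (w=2); MST = {2-3(w=2) 3-5(w=1)}
step 3: add edge 2-6 (w=2); MST = {2-3(w=2) 2-6(w=2) 3-5(w=1)}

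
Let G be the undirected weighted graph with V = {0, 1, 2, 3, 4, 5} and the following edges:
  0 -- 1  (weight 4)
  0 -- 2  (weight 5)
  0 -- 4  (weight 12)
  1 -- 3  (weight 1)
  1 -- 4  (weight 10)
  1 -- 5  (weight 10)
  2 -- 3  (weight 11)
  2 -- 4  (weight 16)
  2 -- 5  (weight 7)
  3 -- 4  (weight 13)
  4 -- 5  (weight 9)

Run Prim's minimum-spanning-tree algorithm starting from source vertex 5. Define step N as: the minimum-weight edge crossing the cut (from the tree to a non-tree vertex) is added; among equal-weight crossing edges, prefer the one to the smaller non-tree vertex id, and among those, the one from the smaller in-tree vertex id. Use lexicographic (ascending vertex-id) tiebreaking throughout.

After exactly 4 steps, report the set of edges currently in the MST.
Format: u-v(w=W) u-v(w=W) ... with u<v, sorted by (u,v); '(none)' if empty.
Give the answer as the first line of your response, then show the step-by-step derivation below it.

0-1(w=4) 0-2(w=5) 1-3(w=1) 2-5(w=7)

step 1: add edge 2-5 (w=7); MST = {2-5(w=7)}
step 2: add edge 0-2 (w=5); MST = {0-2(w=5) 2-5(w=7)}
step 3: add edge 0-1 (w=4); MST = {0-1(w=4) 0-2(w=5) 2-5(w=7)}
step 4: add edge 1-3 (w=1); MST = {0-1(w=4) 0-2(w=5) 1-3(w=1) 2-5(w=7)}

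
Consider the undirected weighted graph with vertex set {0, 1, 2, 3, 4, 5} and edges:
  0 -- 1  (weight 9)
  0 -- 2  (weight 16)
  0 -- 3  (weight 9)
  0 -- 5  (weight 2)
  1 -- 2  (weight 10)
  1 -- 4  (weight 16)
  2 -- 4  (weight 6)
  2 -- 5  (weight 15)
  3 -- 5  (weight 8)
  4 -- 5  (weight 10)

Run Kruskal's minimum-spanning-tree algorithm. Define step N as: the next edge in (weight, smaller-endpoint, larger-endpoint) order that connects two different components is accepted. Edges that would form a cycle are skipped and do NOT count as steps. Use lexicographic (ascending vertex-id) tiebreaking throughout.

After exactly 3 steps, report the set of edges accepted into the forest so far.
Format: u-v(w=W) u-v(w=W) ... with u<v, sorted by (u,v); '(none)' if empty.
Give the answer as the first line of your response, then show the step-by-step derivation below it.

0-5(w=2) 2-4(w=6) 3-5(w=8)

step 1: add edge 0-5 (w=2); MST = {0-5(w=2)}
step 2: add edge 2-4 (w=6); MST = {0-5(w=2) 2-4(w=6)}
step 3: add edge 3-5 (w=8); MST = {0-5(w=2) 2-4(w=6) 3-5(w=8)}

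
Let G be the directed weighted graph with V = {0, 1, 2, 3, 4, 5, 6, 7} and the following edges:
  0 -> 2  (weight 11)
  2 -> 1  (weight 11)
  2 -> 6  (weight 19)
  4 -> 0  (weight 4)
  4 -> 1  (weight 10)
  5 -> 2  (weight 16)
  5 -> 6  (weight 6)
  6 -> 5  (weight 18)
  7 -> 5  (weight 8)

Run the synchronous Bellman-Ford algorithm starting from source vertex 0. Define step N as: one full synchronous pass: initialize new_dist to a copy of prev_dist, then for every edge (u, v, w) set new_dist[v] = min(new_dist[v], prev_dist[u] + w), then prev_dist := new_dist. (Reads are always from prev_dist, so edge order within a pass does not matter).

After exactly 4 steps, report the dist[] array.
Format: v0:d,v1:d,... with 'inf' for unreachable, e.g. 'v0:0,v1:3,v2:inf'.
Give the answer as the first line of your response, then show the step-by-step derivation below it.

v0:0,v1:22,v2:11,v3:inf,v4:inf,v5:48,v6:30,v7:inf

step 1: dist = v0:0,v1:inf,v2:11,v3:inf,v4:inf,v5:inf,v6:inf,v7:inf
step 2: dist = v0:0,v1:22,v2:11,v3:inf,v4:inf,v5:inf,v6:30,v7:inf
step 3: dist = v0:0,v1:22,v2:11,v3:inf,v4:inf,v5:48,v6:30,v7:inf
step 4: dist = v0:0,v1:22,v2:11,v3:inf,v4:inf,v5:48,v6:30,v7:inf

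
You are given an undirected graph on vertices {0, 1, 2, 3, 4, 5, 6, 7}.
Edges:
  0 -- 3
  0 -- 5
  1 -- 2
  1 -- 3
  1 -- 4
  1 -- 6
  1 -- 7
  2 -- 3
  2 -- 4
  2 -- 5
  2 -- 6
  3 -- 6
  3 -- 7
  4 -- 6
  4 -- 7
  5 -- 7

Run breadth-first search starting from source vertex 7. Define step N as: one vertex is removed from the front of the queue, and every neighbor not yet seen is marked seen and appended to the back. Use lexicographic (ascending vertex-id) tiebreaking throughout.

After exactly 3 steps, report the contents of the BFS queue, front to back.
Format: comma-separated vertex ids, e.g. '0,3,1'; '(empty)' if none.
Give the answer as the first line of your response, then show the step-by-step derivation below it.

4,5,2,6,0

step 1: dequeue 7; queue=[1,3,4,5]; order=7
step 2: dequeue 1; queue=[3,4,5,2,6]; order=7,1
step 3: dequeue 3; queue=[4,5,2,6,0]; order=7,1,3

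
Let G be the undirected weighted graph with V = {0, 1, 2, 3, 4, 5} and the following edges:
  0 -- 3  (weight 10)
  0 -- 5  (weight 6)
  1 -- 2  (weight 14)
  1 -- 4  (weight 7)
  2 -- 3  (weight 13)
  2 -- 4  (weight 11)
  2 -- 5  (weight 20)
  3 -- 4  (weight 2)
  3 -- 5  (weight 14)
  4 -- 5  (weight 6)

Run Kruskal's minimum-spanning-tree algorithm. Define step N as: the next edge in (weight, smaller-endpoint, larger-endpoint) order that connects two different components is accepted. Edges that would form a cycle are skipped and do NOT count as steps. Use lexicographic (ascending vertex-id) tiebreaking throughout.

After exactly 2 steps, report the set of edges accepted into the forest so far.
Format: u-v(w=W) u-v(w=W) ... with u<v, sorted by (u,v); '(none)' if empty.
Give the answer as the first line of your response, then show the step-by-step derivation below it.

0-5(w=6) 3-4(w=2)

step 1: add edge 3-4 (w=2); MST = {3-4(w=2)}
step 2: add edge 0-5 (w=6); MST = {0-5(w=6) 3-4(w=2)}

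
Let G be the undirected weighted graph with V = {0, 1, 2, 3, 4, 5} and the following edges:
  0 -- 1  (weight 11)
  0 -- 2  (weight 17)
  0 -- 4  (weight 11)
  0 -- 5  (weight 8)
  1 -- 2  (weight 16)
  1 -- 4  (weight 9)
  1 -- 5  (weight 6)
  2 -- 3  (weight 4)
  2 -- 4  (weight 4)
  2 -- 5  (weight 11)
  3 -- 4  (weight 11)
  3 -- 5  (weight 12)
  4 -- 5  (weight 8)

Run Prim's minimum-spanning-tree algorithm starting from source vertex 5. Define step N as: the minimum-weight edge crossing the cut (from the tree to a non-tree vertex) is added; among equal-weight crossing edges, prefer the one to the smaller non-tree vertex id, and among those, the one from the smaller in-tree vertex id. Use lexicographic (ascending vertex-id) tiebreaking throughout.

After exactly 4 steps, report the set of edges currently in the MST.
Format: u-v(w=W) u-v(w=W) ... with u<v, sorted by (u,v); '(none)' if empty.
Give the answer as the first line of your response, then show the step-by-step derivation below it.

0-5(w=8) 1-5(w=6) 2-4(w=4) 4-5(w=8)

step 1: add edge 1-5 (w=6); MST = {1-5(w=6)}
step 2: add edge 0-5 (w=8); MST = {0-5(w=8) 1-5(w=6)}
step 3: add edge 4-5 (w=8); MST = {0-5(w=8) 1-5(w=6) 4-5(w=8)}
step 4: add edge 2-4 (w=4); MST = {0-5(w=8) 1-5(w=6) 2-4(w=4) 4-5(w=8)}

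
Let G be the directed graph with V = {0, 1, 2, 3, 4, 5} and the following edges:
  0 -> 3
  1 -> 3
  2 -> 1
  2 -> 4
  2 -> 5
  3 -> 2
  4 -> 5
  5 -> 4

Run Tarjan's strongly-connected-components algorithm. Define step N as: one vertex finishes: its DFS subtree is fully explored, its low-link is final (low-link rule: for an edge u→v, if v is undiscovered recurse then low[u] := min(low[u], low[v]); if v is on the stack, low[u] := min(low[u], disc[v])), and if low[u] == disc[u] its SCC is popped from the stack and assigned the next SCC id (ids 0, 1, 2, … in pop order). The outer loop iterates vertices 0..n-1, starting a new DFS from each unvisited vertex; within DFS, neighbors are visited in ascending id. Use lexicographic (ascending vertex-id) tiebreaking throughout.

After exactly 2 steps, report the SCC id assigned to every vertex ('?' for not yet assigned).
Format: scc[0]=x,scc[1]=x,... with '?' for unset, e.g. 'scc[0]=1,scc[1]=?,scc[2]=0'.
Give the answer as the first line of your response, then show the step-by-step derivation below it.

scc[0]=?,scc[1]=?,scc[2]=?,scc[3]=?,scc[4]=?,scc[5]=?

step 1: low=(low[0]=0,low[1]=1,low[2]=2,low[3]=1,low[4]=?,low[5]=?); scc=(scc[0]=?,scc[1]=?,scc[2]=?,scc[3]=?,scc[4]=?,scc[5]=?)
step 2: low=(low[0]=0,low[1]=1,low[2]=1,low[3]=1,low[4]=4,low[5]=4); scc=(scc[0]=?,scc[1]=?,scc[2]=?,scc[3]=?,scc[4]=?,scc[5]=?)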